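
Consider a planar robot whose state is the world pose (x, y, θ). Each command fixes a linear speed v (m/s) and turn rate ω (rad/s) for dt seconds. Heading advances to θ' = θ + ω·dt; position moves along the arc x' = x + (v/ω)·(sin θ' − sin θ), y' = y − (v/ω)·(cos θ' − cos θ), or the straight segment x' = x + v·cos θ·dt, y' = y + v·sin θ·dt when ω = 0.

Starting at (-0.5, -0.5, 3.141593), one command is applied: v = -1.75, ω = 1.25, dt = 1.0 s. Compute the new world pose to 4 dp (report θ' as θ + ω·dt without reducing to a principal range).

(0.8286, 0.4585, 4.3916)

θ' = 3.1416 + 1.25·1.0 = 4.3916
R = v/ω = -1.75/1.25 = -1.4000
x' = -0.5 + -1.4000·(sin 4.3916 − sin 3.1416) = 0.8286
y' = -0.5 − -1.4000·(cos 4.3916 − cos 3.1416) = 0.4585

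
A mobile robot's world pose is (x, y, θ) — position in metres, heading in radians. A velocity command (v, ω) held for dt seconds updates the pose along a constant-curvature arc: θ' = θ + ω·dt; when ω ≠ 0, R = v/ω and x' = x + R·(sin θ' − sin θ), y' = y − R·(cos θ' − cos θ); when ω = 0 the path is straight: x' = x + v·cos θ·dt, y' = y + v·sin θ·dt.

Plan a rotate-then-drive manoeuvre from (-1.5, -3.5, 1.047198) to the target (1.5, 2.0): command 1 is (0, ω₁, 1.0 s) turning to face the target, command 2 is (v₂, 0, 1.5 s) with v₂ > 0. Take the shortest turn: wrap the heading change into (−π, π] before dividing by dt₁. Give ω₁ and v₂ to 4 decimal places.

ω₁ = 0.0243, v₂ = 4.1767

heading to target = atan2(2−-3.5, 1.5−-1.5) = 1.0714
Δθ = wrap(1.0714 − 1.0472) = 0.0243; ω₁ = Δθ/dt₁ = 0.0243
distance = √((1.5−-1.5)² + (2−-3.5)²) = 6.2650; v₂ = distance/dt₂ = 4.1767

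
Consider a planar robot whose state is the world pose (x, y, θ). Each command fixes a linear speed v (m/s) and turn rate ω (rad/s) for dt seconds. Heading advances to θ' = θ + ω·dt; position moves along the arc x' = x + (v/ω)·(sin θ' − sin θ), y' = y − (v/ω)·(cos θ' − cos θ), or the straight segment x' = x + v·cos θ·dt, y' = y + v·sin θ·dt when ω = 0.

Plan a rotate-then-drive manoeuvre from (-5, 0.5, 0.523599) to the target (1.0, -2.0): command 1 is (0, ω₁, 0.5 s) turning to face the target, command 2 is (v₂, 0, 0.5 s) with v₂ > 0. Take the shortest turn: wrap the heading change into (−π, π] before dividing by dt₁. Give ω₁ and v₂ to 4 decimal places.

ω₁ = -1.8368, v₂ = 13.0000

heading to target = atan2(-2−0.5, 1−-5) = -0.3948
Δθ = wrap(-0.3948 − 0.5236) = -0.9184; ω₁ = Δθ/dt₁ = -1.8368
distance = √((1−-5)² + (-2−0.5)²) = 6.5000; v₂ = distance/dt₂ = 13.0000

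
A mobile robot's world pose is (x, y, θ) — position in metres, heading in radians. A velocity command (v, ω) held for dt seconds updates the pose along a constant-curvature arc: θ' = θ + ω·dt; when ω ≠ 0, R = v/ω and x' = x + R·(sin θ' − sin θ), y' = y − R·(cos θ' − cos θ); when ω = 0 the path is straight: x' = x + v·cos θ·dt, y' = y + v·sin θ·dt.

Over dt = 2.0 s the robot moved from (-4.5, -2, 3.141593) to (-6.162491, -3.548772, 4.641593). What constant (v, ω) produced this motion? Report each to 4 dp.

v = 1.2500, ω = 0.7500

Δθ = 4.641593 − 3.141593 = 1.500000
ω = Δθ/dt = 1.500000/2.0 = 0.7500
R = Δx/(sin θ' − sin θ) = 1.6667
v = R·ω = 1.6667·0.7500 = 1.2500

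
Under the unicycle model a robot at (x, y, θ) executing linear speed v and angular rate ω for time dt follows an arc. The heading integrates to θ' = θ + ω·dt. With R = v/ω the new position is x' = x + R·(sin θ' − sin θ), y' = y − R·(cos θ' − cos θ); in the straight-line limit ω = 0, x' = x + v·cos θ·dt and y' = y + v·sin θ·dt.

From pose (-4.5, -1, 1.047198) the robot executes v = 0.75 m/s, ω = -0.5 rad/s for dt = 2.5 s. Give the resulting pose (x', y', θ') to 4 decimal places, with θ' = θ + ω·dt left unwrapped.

θ' = 1.0472 + -0.5·2.5 = -0.2028
R = v/ω = 0.75/-0.5 = -1.5000
x' = -4.5 + -1.5000·(sin -0.2028 − sin 1.0472) = -2.8988
y' = -1 − -1.5000·(cos -0.2028 − cos 1.0472) = -0.2807

(-2.8988, -0.2807, -0.2028)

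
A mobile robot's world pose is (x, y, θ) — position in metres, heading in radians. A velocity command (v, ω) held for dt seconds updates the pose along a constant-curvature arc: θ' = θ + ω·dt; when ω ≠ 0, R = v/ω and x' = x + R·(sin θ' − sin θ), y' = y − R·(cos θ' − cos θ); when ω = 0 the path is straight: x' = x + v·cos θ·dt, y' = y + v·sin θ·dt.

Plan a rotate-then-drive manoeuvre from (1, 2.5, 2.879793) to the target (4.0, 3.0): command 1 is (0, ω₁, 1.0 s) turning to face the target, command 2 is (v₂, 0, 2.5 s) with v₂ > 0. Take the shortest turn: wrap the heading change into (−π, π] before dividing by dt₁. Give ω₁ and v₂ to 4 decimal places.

heading to target = atan2(3−2.5, 4−1) = 0.1651
Δθ = wrap(0.1651 − 2.8798) = -2.7146; ω₁ = Δθ/dt₁ = -2.7146
distance = √((4−1)² + (3−2.5)²) = 3.0414; v₂ = distance/dt₂ = 1.2166

ω₁ = -2.7146, v₂ = 1.2166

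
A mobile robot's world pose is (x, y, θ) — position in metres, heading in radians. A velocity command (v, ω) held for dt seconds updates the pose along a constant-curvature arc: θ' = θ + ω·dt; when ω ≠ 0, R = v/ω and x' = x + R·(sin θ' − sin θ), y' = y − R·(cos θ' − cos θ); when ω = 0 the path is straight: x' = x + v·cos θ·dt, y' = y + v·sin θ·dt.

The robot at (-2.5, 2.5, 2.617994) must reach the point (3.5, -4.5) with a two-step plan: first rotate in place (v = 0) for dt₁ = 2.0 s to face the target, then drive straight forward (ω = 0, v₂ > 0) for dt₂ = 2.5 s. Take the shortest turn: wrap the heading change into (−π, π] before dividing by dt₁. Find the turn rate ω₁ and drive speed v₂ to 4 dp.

heading to target = atan2(-4.5−2.5, 3.5−-2.5) = -0.8622
Δθ = wrap(-0.8622 − 2.6180) = 2.8030; ω₁ = Δθ/dt₁ = 1.4015
distance = √((3.5−-2.5)² + (-4.5−2.5)²) = 9.2195; v₂ = distance/dt₂ = 3.6878

ω₁ = 1.4015, v₂ = 3.6878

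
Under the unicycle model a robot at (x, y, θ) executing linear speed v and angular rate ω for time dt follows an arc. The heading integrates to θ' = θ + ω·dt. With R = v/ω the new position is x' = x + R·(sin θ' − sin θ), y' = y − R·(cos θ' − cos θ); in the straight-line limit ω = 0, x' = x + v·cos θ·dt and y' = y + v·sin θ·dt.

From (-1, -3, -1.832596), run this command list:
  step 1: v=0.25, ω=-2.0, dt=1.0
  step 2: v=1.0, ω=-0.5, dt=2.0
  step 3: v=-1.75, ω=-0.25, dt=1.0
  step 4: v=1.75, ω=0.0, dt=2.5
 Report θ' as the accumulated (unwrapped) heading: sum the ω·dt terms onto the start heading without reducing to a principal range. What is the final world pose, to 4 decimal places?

step 1: θ'=-3.8326 (R=-0.1250) → pose (-1.2004, -3.0640, -3.8326)
step 2: θ'=-4.8326 (R=-2.0000) → pose (-1.9114, -1.2829, -4.8326)
step 3: θ'=-5.0826 (R=7.0000) → pose (-2.3351, -2.9762, -5.0826)
step 4: θ'=-5.0826 (straight) → pose (-0.7522, 1.1024, -5.0826)

(-0.7522, 1.1024, -5.0826)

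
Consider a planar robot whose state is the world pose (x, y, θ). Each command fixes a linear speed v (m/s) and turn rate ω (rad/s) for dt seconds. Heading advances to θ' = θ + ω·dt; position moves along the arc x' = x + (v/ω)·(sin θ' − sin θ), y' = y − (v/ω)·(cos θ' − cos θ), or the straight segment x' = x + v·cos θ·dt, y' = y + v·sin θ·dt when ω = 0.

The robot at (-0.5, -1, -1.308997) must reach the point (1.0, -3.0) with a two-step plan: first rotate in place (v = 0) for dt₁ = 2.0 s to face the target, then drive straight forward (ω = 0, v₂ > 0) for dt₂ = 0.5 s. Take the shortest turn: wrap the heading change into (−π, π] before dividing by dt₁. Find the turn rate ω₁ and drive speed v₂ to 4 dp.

ω₁ = 0.1909, v₂ = 5.0000

heading to target = atan2(-3−-1, 1−-0.5) = -0.9273
Δθ = wrap(-0.9273 − -1.3090) = 0.3817; ω₁ = Δθ/dt₁ = 0.1909
distance = √((1−-0.5)² + (-3−-1)²) = 2.5000; v₂ = distance/dt₂ = 5.0000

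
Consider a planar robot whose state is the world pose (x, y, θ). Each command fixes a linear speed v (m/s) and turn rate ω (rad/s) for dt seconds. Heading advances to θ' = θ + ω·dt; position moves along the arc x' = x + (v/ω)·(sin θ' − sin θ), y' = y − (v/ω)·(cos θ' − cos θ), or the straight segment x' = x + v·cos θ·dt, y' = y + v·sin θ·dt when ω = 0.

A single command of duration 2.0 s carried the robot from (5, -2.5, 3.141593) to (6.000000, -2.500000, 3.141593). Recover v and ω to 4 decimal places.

v = -0.5000, ω = 0.0000

Δθ = 3.141593 − 3.141593 = 0.000000
ω = Δθ/dt = 0.000000/2.0 = 0.0000
ω = 0 → v = (Δx·cos θ + Δy·sin θ)/dt = -0.5000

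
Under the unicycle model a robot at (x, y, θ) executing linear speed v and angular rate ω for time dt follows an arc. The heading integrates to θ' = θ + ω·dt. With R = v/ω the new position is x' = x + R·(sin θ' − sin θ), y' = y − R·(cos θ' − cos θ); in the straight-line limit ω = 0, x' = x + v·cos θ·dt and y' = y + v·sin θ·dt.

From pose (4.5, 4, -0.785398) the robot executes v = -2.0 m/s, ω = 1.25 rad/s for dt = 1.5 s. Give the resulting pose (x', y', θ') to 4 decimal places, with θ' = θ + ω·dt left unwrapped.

(1.9503, 3.6092, 1.0896)

θ' = -0.7854 + 1.25·1.5 = 1.0896
R = v/ω = -2.0/1.25 = -1.6000
x' = 4.5 + -1.6000·(sin 1.0896 − sin -0.7854) = 1.9503
y' = 4 − -1.6000·(cos 1.0896 − cos -0.7854) = 3.6092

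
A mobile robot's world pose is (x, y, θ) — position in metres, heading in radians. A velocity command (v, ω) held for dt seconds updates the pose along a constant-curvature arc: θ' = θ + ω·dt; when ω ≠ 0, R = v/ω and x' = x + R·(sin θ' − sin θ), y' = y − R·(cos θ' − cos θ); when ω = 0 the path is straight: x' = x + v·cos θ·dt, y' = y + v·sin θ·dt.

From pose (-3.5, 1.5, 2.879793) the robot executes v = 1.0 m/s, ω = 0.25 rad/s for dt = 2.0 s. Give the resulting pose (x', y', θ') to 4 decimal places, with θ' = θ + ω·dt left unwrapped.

θ' = 2.8798 + 0.25·2.0 = 3.3798
R = v/ω = 1.0/0.25 = 4.0000
x' = -3.5 + 4.0000·(sin 3.3798 − sin 2.8798) = -5.4791
y' = 1.5 − 4.0000·(cos 3.3798 − cos 2.8798) = 1.5234

(-5.4791, 1.5234, 3.3798)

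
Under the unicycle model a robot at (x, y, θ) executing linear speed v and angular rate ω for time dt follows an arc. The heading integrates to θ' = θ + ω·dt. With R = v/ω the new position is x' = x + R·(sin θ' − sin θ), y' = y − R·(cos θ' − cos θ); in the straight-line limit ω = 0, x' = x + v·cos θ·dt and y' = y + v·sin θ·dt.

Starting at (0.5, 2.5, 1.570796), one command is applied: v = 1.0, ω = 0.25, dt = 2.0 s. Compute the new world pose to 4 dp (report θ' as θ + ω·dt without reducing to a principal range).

θ' = 1.5708 + 0.25·2.0 = 2.0708
R = v/ω = 1.0/0.25 = 4.0000
x' = 0.5 + 4.0000·(sin 2.0708 − sin 1.5708) = 0.0103
y' = 2.5 − 4.0000·(cos 2.0708 − cos 1.5708) = 4.4177

(0.0103, 4.4177, 2.0708)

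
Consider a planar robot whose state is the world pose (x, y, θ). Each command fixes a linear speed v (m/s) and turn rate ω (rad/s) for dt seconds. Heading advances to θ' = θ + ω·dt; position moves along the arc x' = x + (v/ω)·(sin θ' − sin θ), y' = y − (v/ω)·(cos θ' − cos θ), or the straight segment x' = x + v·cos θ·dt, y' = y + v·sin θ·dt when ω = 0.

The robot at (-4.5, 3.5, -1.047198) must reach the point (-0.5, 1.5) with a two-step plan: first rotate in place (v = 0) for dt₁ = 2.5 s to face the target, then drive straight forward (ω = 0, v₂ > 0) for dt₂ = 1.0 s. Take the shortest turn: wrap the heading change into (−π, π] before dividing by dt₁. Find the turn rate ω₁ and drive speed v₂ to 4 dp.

ω₁ = 0.2334, v₂ = 4.4721

heading to target = atan2(1.5−3.5, -0.5−-4.5) = -0.4636
Δθ = wrap(-0.4636 − -1.0472) = 0.5836; ω₁ = Δθ/dt₁ = 0.2334
distance = √((-0.5−-4.5)² + (1.5−3.5)²) = 4.4721; v₂ = distance/dt₂ = 4.4721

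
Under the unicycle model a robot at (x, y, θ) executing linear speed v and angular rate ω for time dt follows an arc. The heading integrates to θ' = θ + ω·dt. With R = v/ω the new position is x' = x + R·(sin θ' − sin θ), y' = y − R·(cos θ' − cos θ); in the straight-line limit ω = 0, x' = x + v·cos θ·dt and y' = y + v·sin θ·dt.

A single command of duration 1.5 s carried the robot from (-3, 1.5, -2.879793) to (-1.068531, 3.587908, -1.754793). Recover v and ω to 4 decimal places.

v = -2.0000, ω = 0.7500

Δθ = -1.754793 − -2.879793 = 1.125000
ω = Δθ/dt = 1.125000/1.5 = 0.7500
R = −Δy/(cos θ' − cos θ) = -2.6667
v = R·ω = -2.6667·0.7500 = -2.0000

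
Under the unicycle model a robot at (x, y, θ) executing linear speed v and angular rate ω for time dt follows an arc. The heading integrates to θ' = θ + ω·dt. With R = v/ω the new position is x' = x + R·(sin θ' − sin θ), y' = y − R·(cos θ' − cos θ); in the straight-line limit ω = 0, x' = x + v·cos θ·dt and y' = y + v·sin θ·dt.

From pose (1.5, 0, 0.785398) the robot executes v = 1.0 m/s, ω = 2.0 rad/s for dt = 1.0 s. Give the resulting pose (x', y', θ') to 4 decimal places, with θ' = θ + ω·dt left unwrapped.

θ' = 0.7854 + 2.0·1.0 = 2.7854
R = v/ω = 1.0/2.0 = 0.5000
x' = 1.5 + 0.5000·(sin 2.7854 − sin 0.7854) = 1.3208
y' = 0 − 0.5000·(cos 2.7854 − cos 0.7854) = 0.8222

(1.3208, 0.8222, 2.7854)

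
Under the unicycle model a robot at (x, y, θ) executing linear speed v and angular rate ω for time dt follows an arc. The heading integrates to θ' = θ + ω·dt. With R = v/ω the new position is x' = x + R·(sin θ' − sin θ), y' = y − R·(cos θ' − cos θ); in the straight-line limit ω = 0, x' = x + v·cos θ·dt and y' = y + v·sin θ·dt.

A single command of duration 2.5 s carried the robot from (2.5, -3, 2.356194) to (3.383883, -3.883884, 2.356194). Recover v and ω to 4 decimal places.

Δθ = 2.356194 − 2.356194 = 0.000000
ω = Δθ/dt = 0.000000/2.5 = 0.0000
ω = 0 → v = (Δx·cos θ + Δy·sin θ)/dt = -0.5000

v = -0.5000, ω = 0.0000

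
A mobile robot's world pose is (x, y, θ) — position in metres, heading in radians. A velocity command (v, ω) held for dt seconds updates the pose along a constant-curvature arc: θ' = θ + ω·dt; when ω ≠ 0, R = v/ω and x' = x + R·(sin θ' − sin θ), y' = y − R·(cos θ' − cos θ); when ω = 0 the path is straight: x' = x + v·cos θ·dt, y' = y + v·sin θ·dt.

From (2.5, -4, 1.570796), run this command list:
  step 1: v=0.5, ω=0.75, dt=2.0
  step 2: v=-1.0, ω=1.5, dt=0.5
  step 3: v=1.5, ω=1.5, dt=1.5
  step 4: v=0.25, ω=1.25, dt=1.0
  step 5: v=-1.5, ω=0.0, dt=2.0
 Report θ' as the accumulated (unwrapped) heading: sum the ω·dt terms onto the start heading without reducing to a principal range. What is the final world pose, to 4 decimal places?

step 1: θ'=3.0708 (R=0.6667) → pose (1.8805, -3.3350, 3.0708)
step 2: θ'=3.8208 (R=-0.6667) → pose (2.3464, -3.1887, 3.8208)
step 3: θ'=6.0708 (R=1.0000) → pose (2.7638, -4.9443, 6.0708)
step 4: θ'=7.3208 (R=0.2000) → pose (2.9782, -4.8505, 7.3208)
step 5: θ'=7.3208 (straight) → pose (1.4534, -7.4341, 7.3208)

(1.4534, -7.4341, 7.3208)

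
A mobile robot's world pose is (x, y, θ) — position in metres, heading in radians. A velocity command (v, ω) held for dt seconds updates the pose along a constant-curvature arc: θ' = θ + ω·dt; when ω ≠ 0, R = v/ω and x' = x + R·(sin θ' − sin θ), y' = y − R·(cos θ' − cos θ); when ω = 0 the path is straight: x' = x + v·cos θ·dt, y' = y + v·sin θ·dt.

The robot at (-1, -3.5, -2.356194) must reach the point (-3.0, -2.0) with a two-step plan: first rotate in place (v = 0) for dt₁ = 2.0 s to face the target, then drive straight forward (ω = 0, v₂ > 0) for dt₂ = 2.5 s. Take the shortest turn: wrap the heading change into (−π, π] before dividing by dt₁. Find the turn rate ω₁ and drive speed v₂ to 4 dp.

heading to target = atan2(-2−-3.5, -3−-1) = 2.4981
Δθ = wrap(2.4981 − -2.3562) = -1.4289; ω₁ = Δθ/dt₁ = -0.7144
distance = √((-3−-1)² + (-2−-3.5)²) = 2.5000; v₂ = distance/dt₂ = 1.0000

ω₁ = -0.7144, v₂ = 1.0000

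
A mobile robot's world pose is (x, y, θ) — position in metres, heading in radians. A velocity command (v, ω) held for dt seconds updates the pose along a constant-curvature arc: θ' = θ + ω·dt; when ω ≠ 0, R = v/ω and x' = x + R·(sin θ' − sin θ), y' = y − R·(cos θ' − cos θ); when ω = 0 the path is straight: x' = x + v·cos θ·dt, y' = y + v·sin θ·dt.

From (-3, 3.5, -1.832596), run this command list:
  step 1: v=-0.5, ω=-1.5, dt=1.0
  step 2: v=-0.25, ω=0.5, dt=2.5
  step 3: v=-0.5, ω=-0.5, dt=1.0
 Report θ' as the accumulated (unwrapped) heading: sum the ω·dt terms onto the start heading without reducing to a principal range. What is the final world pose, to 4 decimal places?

(-1.7424, 4.3451, -2.5826)

step 1: θ'=-3.3326 (R=0.3333) → pose (-2.6147, 3.7410, -3.3326)
step 2: θ'=-2.0826 (R=-0.5000) → pose (-2.0839, 3.9870, -2.0826)
step 3: θ'=-2.5826 (R=1.0000) → pose (-1.7424, 4.3451, -2.5826)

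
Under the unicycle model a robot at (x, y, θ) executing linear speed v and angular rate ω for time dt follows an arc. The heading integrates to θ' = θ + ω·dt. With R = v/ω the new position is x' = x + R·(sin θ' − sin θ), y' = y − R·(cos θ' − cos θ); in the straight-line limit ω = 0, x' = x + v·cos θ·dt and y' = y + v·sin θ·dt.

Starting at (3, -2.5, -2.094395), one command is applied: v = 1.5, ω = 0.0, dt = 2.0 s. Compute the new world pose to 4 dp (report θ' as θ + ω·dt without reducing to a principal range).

θ' = -2.0944 + 0.0·2.0 = -2.0944
ω = 0 → straight: x' = 3 + 1.5·cos(-2.0944)·2.0 = 1.5000
y' = -2.5 + 1.5·sin(-2.0944)·2.0 = -5.0981

(1.5000, -5.0981, -2.0944)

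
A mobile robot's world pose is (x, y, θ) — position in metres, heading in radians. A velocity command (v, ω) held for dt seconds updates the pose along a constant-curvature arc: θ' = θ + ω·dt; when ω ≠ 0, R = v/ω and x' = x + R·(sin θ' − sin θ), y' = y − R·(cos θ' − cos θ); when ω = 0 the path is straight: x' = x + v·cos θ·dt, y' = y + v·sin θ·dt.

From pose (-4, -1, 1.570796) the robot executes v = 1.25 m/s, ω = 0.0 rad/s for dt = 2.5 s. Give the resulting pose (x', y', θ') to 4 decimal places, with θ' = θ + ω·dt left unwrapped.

θ' = 1.5708 + 0.0·2.5 = 1.5708
ω = 0 → straight: x' = -4 + 1.25·cos(1.5708)·2.5 = -4.0000
y' = -1 + 1.25·sin(1.5708)·2.5 = 2.1250

(-4.0000, 2.1250, 1.5708)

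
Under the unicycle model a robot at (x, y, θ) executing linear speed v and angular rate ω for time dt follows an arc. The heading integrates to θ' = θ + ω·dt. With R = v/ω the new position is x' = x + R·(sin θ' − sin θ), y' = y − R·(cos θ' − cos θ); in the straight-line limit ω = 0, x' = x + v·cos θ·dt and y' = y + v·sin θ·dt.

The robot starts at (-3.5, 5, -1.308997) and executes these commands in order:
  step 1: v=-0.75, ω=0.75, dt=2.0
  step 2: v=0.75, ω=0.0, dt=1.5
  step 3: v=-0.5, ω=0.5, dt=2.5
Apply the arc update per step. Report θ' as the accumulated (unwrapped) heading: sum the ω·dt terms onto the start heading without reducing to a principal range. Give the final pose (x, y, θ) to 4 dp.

(-4.3530, 5.0842, 1.4410)

step 1: θ'=0.1910 (R=-1.0000) → pose (-4.6558, 5.7230, 0.1910)
step 2: θ'=0.1910 (straight) → pose (-3.5512, 5.9366, 0.1910)
step 3: θ'=1.4410 (R=-1.0000) → pose (-4.3530, 5.0842, 1.4410)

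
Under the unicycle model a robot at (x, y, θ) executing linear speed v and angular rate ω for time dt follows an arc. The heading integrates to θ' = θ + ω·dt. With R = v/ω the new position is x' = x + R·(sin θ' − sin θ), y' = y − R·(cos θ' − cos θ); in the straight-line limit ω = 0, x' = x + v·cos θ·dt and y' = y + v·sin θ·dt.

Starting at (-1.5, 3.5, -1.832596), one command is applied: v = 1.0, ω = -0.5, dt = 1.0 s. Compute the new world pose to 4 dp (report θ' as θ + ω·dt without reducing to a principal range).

θ' = -1.8326 + -0.5·1.0 = -2.3326
R = v/ω = 1.0/-0.5 = -2.0000
x' = -1.5 + -2.0000·(sin -2.3326 − sin -1.8326) = -1.9847
y' = 3.5 − -2.0000·(cos -2.3326 − cos -1.8326) = 2.6372

(-1.9847, 2.6372, -2.3326)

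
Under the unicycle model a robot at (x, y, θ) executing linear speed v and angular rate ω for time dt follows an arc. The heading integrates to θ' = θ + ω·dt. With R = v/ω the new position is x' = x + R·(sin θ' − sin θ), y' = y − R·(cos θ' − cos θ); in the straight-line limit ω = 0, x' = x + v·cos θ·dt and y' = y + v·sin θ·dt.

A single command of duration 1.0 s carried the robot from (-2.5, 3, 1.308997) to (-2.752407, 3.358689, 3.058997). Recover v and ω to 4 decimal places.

v = 0.5000, ω = 1.7500

Δθ = 3.058997 − 1.308997 = 1.750000
ω = Δθ/dt = 1.750000/1.0 = 1.7500
R = −Δy/(cos θ' − cos θ) = 0.2857
v = R·ω = 0.2857·1.7500 = 0.5000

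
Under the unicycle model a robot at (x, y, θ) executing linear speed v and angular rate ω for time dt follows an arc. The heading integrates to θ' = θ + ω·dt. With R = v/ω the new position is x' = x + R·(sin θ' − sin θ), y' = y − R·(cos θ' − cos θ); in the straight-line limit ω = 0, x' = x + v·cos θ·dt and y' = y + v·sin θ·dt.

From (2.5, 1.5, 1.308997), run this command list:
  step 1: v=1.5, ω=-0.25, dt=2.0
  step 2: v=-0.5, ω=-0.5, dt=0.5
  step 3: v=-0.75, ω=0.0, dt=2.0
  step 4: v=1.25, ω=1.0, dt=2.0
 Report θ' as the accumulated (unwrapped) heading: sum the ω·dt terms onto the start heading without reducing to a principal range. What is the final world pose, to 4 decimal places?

step 1: θ'=0.8090 (R=-6.0000) → pose (3.9540, 4.0884, 0.8090)
step 2: θ'=0.5590 (R=1.0000) → pose (3.7607, 3.9309, 0.5590)
step 3: θ'=0.5590 (straight) → pose (2.4890, 3.1354, 0.5590)
step 4: θ'=2.5590 (R=1.2500) → pose (2.5139, 5.2389, 2.5590)

(2.5139, 5.2389, 2.5590)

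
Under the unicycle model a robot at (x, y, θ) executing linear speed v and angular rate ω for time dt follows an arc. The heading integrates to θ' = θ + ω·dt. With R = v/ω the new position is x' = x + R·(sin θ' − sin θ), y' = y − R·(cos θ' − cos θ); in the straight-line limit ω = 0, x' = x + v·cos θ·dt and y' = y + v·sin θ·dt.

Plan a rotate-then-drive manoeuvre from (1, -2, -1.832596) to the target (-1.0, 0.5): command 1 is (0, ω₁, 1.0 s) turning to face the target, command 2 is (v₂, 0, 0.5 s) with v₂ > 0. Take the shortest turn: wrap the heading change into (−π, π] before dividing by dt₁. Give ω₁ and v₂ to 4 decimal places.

ω₁ = -2.2051, v₂ = 6.4031

heading to target = atan2(0.5−-2, -1−1) = 2.2455
Δθ = wrap(2.2455 − -1.8326) = -2.2051; ω₁ = Δθ/dt₁ = -2.2051
distance = √((-1−1)² + (0.5−-2)²) = 3.2016; v₂ = distance/dt₂ = 6.4031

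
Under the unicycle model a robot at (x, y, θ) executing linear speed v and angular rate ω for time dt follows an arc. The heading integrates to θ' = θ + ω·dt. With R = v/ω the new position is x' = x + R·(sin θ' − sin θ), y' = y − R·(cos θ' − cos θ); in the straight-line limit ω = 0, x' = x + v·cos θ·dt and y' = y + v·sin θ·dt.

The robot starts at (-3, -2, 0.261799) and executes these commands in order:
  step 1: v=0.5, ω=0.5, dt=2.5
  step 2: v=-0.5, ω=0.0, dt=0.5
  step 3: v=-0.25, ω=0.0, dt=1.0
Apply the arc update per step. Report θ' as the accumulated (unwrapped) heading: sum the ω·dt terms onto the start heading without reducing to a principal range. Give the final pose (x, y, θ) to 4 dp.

step 1: θ'=1.5118 (R=1.0000) → pose (-2.2606, -1.0930, 1.5118)
step 2: θ'=1.5118 (straight) → pose (-2.2753, -1.3426, 1.5118)
step 3: θ'=1.5118 (straight) → pose (-2.2900, -1.5922, 1.5118)

(-2.2900, -1.5922, 1.5118)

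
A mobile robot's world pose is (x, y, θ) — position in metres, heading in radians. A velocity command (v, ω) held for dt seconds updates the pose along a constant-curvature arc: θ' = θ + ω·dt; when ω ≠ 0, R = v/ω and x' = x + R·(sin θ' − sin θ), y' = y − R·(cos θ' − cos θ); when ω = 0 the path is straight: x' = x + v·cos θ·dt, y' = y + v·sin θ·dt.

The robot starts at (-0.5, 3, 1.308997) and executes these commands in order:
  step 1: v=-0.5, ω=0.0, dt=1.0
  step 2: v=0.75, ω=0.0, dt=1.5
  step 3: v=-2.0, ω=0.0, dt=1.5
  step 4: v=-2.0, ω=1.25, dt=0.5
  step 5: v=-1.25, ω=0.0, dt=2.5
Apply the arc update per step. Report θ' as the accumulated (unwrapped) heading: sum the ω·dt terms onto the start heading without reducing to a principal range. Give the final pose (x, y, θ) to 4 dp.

step 1: θ'=1.3090 (straight) → pose (-0.6294, 2.5170, 1.3090)
step 2: θ'=1.3090 (straight) → pose (-0.3382, 3.6037, 1.3090)
step 3: θ'=1.3090 (straight) → pose (-1.1147, 0.7059, 1.3090)
step 4: θ'=1.9340 (R=-1.6000) → pose (-1.0648, -0.2766, 1.9340)
step 5: θ'=1.9340 (straight) → pose (0.0454, -3.1978, 1.9340)

(0.0454, -3.1978, 1.9340)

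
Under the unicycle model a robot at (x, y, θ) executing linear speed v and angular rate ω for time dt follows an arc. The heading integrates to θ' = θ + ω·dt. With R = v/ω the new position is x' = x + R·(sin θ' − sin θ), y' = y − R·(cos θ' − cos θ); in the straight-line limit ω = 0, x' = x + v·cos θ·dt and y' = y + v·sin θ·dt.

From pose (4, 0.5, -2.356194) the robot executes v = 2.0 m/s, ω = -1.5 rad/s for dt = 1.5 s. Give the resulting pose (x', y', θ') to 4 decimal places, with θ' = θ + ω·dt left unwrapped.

(1.7314, 1.3015, -4.6062)

θ' = -2.3562 + -1.5·1.5 = -4.6062
R = v/ω = 2.0/-1.5 = -1.3333
x' = 4 + -1.3333·(sin -4.6062 − sin -2.3562) = 1.7314
y' = 0.5 − -1.3333·(cos -4.6062 − cos -2.3562) = 1.3015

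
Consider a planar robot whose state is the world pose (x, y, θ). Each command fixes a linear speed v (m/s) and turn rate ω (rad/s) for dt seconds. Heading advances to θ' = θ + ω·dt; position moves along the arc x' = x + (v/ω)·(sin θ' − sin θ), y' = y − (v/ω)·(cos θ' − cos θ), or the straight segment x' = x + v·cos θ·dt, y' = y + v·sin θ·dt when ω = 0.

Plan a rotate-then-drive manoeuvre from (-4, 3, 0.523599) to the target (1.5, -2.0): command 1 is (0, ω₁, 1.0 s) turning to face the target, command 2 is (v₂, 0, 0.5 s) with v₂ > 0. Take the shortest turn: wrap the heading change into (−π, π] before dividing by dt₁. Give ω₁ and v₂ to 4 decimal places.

heading to target = atan2(-2−3, 1.5−-4) = -0.7378
Δθ = wrap(-0.7378 − 0.5236) = -1.2614; ω₁ = Δθ/dt₁ = -1.2614
distance = √((1.5−-4)² + (-2−3)²) = 7.4330; v₂ = distance/dt₂ = 14.8661

ω₁ = -1.2614, v₂ = 14.8661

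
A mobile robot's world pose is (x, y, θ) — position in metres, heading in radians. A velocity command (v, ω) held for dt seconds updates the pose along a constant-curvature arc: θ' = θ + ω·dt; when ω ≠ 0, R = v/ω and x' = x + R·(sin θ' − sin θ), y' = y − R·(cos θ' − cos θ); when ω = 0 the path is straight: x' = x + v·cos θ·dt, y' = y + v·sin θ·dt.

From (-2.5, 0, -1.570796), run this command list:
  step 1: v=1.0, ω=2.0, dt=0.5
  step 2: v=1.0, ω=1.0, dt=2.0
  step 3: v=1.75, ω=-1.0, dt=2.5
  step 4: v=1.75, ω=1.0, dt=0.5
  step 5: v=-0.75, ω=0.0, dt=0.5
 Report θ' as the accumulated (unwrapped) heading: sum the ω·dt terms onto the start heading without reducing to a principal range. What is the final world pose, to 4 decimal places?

step 1: θ'=-0.5708 (R=0.5000) → pose (-2.2702, -0.4207, -0.5708)
step 2: θ'=1.4292 (R=1.0000) → pose (-0.7399, 0.2796, 1.4292)
step 3: θ'=-1.0708 (R=-1.7500) → pose (2.5284, 0.8717, -1.0708)
step 4: θ'=-0.5708 (R=1.7500) → pose (3.1186, 0.2381, -0.5708)
step 5: θ'=-0.5708 (straight) → pose (2.8031, 0.4407, -0.5708)

(2.8031, 0.4407, -0.5708)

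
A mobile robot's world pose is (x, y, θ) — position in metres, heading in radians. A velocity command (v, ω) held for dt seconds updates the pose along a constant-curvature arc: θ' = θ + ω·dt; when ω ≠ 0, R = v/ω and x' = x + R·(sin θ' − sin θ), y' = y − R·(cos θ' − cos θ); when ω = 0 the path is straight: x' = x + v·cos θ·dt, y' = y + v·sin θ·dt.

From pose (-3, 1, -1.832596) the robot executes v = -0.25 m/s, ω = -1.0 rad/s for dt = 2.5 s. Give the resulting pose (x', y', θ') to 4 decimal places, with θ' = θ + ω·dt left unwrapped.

θ' = -1.8326 + -1.0·2.5 = -4.3326
R = v/ω = -0.25/-1.0 = 0.2500
x' = -3 + 0.2500·(sin -4.3326 − sin -1.8326) = -2.5263
y' = 1 − 0.2500·(cos -4.3326 − cos -1.8326) = 1.0280

(-2.5263, 1.0280, -4.3326)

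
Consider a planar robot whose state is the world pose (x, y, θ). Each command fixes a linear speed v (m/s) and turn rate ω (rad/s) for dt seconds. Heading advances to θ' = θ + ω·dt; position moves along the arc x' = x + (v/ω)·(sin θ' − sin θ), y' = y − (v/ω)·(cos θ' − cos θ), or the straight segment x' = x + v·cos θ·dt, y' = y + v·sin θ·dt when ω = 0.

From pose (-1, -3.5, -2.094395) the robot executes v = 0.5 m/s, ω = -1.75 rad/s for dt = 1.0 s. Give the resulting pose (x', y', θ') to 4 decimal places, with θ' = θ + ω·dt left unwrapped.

(-1.4321, -3.5752, -3.8444)

θ' = -2.0944 + -1.75·1.0 = -3.8444
R = v/ω = 0.5/-1.75 = -0.2857
x' = -1 + -0.2857·(sin -3.8444 − sin -2.0944) = -1.4321
y' = -3.5 − -0.2857·(cos -3.8444 − cos -2.0944) = -3.5752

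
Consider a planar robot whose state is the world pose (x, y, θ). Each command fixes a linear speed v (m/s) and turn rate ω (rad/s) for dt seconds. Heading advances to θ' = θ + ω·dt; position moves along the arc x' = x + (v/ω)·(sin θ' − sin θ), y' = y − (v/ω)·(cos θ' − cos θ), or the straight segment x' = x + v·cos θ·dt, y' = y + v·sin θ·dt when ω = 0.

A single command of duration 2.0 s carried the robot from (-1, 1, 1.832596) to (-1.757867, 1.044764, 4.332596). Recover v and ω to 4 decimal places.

Δθ = 4.332596 − 1.832596 = 2.500000
ω = Δθ/dt = 2.500000/2.0 = 1.2500
R = Δx/(sin θ' − sin θ) = 0.4000
v = R·ω = 0.4000·1.2500 = 0.5000

v = 0.5000, ω = 1.2500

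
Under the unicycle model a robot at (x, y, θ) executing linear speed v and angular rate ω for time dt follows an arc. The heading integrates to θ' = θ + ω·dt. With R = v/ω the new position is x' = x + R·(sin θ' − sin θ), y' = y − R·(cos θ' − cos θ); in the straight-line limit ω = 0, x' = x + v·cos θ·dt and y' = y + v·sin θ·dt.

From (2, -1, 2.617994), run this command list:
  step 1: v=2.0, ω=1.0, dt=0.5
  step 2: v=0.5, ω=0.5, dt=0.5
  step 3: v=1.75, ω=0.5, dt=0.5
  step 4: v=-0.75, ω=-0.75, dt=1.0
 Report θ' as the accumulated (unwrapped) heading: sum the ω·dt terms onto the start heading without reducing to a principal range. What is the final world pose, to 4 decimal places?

(0.7085, -0.9841, 2.8680)

step 1: θ'=3.1180 (R=2.0000) → pose (1.0472, -0.7326, 3.1180)
step 2: θ'=3.3680 (R=1.0000) → pose (0.7991, -0.7578, 3.3680)
step 3: θ'=3.6180 (R=3.5000) → pose (-0.0203, -1.0583, 3.6180)
step 4: θ'=2.8680 (R=1.0000) → pose (0.7085, -0.9841, 2.8680)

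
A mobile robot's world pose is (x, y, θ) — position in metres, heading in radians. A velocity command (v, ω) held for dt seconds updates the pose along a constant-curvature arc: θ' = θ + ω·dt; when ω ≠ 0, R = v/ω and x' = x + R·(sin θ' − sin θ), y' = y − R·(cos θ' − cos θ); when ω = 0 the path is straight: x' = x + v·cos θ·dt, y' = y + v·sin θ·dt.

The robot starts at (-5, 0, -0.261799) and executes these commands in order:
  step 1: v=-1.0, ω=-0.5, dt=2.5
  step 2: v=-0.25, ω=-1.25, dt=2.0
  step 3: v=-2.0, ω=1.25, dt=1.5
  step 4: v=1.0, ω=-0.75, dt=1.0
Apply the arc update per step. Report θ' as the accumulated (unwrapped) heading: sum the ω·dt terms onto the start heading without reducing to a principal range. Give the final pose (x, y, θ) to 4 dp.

step 1: θ'=-1.5118 (R=2.0000) → pose (-6.4789, 1.8139, -1.5118)
step 2: θ'=-4.0118 (R=0.2000) → pose (-6.1263, 1.9547, -4.0118)
step 3: θ'=-2.1368 (R=-1.6000) → pose (-3.5527, 2.1281, -2.1368)
step 4: θ'=-2.8868 (R=-1.3333) → pose (-4.3421, 1.5528, -2.8868)

(-4.3421, 1.5528, -2.8868)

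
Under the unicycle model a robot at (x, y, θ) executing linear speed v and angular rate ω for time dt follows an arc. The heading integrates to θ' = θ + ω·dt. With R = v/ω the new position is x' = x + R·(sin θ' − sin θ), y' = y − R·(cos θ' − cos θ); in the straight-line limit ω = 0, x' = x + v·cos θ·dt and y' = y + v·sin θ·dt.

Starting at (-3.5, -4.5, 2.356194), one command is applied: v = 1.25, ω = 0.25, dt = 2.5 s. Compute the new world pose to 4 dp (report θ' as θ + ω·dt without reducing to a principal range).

(-6.2370, -3.0997, 2.9812)

θ' = 2.3562 + 0.25·2.5 = 2.9812
R = v/ω = 1.25/0.25 = 5.0000
x' = -3.5 + 5.0000·(sin 2.9812 − sin 2.3562) = -6.2370
y' = -4.5 − 5.0000·(cos 2.9812 − cos 2.3562) = -3.0997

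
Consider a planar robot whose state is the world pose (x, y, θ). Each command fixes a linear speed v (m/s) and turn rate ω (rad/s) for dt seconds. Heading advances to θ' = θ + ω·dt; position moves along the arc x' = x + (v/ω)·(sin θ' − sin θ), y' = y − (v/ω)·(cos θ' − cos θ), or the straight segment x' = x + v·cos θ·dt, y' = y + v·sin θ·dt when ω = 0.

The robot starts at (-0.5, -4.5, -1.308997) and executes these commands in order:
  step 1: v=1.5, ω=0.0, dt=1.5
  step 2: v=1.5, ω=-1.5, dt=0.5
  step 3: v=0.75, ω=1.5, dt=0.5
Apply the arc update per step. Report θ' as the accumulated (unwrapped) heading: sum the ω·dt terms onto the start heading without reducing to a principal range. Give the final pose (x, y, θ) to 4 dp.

(-0.0418, -7.7651, -1.3090)

step 1: θ'=-1.3090 (straight) → pose (0.0823, -6.6733, -1.3090)
step 2: θ'=-2.0590 (R=-1.0000) → pose (-0.0004, -7.4012, -2.0590)
step 3: θ'=-1.3090 (R=0.5000) → pose (-0.0418, -7.7651, -1.3090)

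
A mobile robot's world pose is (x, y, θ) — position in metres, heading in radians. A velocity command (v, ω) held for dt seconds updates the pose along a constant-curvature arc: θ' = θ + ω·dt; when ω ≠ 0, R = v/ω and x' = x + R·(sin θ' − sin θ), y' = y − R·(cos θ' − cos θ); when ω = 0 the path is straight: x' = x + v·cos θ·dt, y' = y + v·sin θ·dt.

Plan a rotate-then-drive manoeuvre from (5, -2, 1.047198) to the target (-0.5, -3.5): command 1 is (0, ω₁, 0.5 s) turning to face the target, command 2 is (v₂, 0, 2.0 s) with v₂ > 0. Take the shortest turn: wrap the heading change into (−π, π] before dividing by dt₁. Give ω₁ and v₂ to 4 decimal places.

ω₁ = 4.7213, v₂ = 2.8504

heading to target = atan2(-3.5−-2, -0.5−5) = -2.8753
Δθ = wrap(-2.8753 − 1.0472) = 2.3606; ω₁ = Δθ/dt₁ = 4.7213
distance = √((-0.5−5)² + (-3.5−-2)²) = 5.7009; v₂ = distance/dt₂ = 2.8504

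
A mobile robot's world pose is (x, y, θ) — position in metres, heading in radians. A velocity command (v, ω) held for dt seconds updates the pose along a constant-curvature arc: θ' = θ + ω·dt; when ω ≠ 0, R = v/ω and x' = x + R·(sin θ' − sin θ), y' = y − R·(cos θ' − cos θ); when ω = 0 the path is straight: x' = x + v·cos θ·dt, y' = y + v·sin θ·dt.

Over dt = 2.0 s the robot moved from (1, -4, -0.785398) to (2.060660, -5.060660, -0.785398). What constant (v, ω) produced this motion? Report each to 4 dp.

Δθ = -0.785398 − -0.785398 = 0.000000
ω = Δθ/dt = 0.000000/2.0 = 0.0000
ω = 0 → v = (Δx·cos θ + Δy·sin θ)/dt = 0.7500

v = 0.7500, ω = 0.0000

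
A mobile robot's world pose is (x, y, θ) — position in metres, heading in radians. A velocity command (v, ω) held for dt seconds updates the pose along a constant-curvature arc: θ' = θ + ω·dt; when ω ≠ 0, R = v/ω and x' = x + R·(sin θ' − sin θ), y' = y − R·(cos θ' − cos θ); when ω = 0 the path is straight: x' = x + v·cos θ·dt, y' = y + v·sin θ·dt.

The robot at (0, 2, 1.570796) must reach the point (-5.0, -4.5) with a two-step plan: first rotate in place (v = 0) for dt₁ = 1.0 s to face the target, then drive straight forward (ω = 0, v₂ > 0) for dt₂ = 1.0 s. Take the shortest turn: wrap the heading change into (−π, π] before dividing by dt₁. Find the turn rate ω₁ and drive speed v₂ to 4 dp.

ω₁ = 2.4859, v₂ = 8.2006

heading to target = atan2(-4.5−2, -5−0) = -2.2265
Δθ = wrap(-2.2265 − 1.5708) = 2.4859; ω₁ = Δθ/dt₁ = 2.4859
distance = √((-5−0)² + (-4.5−2)²) = 8.2006; v₂ = distance/dt₂ = 8.2006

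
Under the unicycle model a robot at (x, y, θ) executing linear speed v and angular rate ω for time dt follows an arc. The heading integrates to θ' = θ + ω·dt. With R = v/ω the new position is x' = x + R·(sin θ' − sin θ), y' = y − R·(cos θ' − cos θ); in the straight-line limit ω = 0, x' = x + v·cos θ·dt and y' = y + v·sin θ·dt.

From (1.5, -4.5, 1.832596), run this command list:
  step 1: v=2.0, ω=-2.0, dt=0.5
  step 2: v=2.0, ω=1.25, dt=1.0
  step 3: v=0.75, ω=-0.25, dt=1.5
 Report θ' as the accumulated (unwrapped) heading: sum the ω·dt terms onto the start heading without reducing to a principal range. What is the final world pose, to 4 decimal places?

(1.5814, -0.6478, 1.7076)

step 1: θ'=0.8326 (R=-1.0000) → pose (1.7262, -3.5682, 0.8326)
step 2: θ'=2.0826 (R=1.6000) → pose (1.9377, -1.7079, 2.0826)
step 3: θ'=1.7076 (R=-3.0000) → pose (1.5814, -0.6478, 1.7076)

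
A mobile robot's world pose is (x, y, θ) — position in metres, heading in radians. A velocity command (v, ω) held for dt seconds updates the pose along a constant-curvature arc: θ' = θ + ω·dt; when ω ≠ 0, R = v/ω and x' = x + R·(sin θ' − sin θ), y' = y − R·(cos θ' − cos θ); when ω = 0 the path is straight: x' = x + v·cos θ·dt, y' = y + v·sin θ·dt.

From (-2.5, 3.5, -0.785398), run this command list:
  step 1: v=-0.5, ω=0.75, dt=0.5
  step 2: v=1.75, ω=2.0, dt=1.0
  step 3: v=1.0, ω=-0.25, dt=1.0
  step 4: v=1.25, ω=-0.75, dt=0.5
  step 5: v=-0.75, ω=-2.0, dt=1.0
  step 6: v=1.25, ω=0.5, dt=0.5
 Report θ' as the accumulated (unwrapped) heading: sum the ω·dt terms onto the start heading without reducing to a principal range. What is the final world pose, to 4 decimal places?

(-1.3714, 5.5482, -0.7854)

step 1: θ'=-0.4104 (R=-0.6667) → pose (-2.7054, 3.6399, -0.4104)
step 2: θ'=1.5896 (R=0.8750) → pose (-1.4815, 4.4587, 1.5896)
step 3: θ'=1.3396 (R=-4.0000) → pose (-1.3758, 5.4505, 1.3396)
step 4: θ'=0.9646 (R=-1.6667) → pose (-1.1231, 6.0182, 0.9646)
step 5: θ'=-1.0354 (R=0.3750) → pose (-1.7538, 6.0405, -1.0354)
step 6: θ'=-0.7854 (R=2.5000) → pose (-1.3714, 5.5482, -0.7854)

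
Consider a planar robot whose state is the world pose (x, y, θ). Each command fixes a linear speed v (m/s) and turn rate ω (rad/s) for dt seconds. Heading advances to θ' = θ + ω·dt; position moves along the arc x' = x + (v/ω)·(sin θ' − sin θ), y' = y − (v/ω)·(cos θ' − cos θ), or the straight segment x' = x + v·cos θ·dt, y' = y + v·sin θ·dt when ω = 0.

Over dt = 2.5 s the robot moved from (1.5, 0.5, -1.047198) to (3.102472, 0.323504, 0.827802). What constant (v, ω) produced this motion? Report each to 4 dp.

v = 0.7500, ω = 0.7500

Δθ = 0.827802 − -1.047198 = 1.875000
ω = Δθ/dt = 1.875000/2.5 = 0.7500
R = Δx/(sin θ' − sin θ) = 1.0000
v = R·ω = 1.0000·0.7500 = 0.7500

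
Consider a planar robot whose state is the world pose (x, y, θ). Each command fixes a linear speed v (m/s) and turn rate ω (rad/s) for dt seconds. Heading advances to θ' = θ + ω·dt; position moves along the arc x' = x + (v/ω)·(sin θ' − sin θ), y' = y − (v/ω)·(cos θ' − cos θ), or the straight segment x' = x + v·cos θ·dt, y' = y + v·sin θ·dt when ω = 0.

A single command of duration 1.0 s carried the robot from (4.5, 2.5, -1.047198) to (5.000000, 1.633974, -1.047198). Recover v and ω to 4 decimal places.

v = 1.0000, ω = 0.0000

Δθ = -1.047198 − -1.047198 = 0.000000
ω = Δθ/dt = 0.000000/1.0 = 0.0000
ω = 0 → v = (Δx·cos θ + Δy·sin θ)/dt = 1.0000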